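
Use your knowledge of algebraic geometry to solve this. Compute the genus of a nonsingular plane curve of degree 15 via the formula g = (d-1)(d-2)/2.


Using the genus formula for smooth plane curves:
g = (d-1)(d-2)/2
g = (15-1)(15-2)/2
g = 14*13/2
g = 182/2 = 91

91


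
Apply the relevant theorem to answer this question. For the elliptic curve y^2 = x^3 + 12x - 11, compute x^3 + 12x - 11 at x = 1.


Compute x^3 + 12x - 11 at x = 1:
x^3 = 1^3 = 1
12*x = 12*1 = 12
Sum: 1 + 12 - 11 = 2

2


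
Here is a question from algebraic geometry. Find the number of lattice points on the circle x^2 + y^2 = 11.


Systematically check integer values of x where x^2 <= 11.
For each valid x, check if 11 - x^2 is a perfect square.
Total integer solutions found: 0

0


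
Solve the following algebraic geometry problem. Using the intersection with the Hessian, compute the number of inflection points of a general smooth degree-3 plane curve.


For a general smooth plane curve C of degree d, the inflection points are
the intersection of C with its Hessian curve, which has degree 3(d-2).
By Bezout, the total intersection number is d * 3(d-2) = 3 * 3 = 9.
For a general curve every flex is ordinary, so each contributes
multiplicity 1 to C·Hess(C), and the number of distinct inflection
points is 3d(d-2).
Inflection points = 3*3*(3-2) = 3*3*1 = 9

9


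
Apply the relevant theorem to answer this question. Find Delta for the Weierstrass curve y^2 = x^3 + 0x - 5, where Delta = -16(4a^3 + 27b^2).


Compute each component:
4a^3 = 4*0^3 = 4*0 = 0
27b^2 = 27*(-5)^2 = 27*25 = 675
4a^3 + 27b^2 = 0 + 675 = 675
Delta = -16*675 = -10800

-10800


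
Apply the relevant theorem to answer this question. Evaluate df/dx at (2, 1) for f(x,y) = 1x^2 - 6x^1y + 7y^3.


df/dx = 2*1*x^1 + 1*(-6)*x^0*y
At (2,1): 2*1*2^1 + 1*(-6)*2^0*1
= 4 - 6
= -2

-2


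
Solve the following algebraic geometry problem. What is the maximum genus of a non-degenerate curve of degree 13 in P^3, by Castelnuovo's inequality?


Castelnuovo's bound: write d - 1 = m(r-1) + epsilon with 0 <= epsilon < r-1.
d - 1 = 13 - 1 = 12
r - 1 = 3 - 1 = 2
12 = 6*2 + 0, so m = 6, epsilon = 0
pi(d, r) = m(m-1)(r-1)/2 + m*epsilon
= 6*5*2/2 + 6*0
= 60/2 + 0
= 30 + 0 = 30

30


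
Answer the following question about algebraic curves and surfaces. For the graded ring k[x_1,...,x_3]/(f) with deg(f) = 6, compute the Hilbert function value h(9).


For R = k[x_1,...,x_n]/(f) with f homogeneous of degree e:
The Hilbert series is (1 - t^e)/(1 - t)^n.
So h(d) = C(d+n-1, n-1) - C(d-e+n-1, n-1) for d >= e.
With n=3, e=6, d=9:
C(9+3-1, 3-1) = C(11, 2) = 55
C(9-6+3-1, 3-1) = C(5, 2) = 10
h(9) = 55 - 10 = 45

45


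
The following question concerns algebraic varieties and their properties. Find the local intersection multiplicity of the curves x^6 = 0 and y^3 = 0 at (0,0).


The intersection multiplicity of V(x^a) and V(y^b) at the origin is:
I(O; V(x^6), V(y^3)) = dim_k(k[x,y]/(x^6, y^3))
A basis for k[x,y]/(x^6, y^3) is the set of monomials x^i * y^j
where 0 <= i < 6 and 0 <= j < 3.
The number of such monomials is 6 * 3 = 18

18


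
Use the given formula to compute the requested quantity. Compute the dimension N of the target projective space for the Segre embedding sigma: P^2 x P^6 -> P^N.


The Segre embedding maps P^m x P^n into P^N via
all products of coordinates from each factor.
N = (m+1)(n+1) - 1
N = (2+1)(6+1) - 1
N = 3*7 - 1
N = 21 - 1 = 20

20


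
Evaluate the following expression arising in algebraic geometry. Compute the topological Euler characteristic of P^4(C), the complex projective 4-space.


The complex projective space P^4 has one cell in each even real dimension 0, 2, ..., 8.
The cohomology groups are H^{2k}(P^4) = Z for k = 0,...,4, and 0 otherwise.
Euler characteristic = sum of Betti numbers = 1 per even-dimensional cohomology group.
chi(P^4) = 4 + 1 = 5

5


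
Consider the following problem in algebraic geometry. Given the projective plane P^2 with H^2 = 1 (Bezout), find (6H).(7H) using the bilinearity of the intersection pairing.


Using bilinearity of the intersection pairing on the projective plane P^2:
(aH).(bH) = ab * (H.H)
We have H^2 = 1 (Bezout).
D.E = (6H).(7H) = 6*7*1
= 42*1
= 42

42


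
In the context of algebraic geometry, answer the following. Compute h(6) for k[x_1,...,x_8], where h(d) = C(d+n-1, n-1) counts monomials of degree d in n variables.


The Hilbert function for the polynomial ring in 8 variables is:
h(d) = C(d+n-1, n-1)
h(6) = C(6+8-1, 8-1) = C(13, 7)
= 13! / (7! * 6!)
= 1716

1716


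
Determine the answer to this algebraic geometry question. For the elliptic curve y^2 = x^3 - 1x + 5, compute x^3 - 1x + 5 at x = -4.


Compute x^3 - 1x + 5 at x = -4:
x^3 = (-4)^3 = -64
(-1)*x = (-1)*(-4) = 4
Sum: -64 + 4 + 5 = -55

-55


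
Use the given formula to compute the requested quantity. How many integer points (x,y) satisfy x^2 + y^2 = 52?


Systematically check integer values of x where x^2 <= 52.
For each valid x, check if 52 - x^2 is a perfect square.
x=4: 52 - 16 = 36, sqrt = 6 (valid)
x=6: 52 - 36 = 16, sqrt = 4 (valid)
Total integer solutions found: 8

8


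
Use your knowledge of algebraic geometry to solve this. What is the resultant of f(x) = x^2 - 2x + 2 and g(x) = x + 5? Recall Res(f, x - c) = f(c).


For Res(f, x - c), we evaluate f at x = c.
f(-5) = (-5)^2 - 2*(-5) + 2
= 25 + 10 + 2
= 35 + 2 = 37
Res(f, g) = 37

37


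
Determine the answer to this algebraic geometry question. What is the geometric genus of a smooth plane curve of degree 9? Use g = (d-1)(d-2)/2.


Using the genus formula for smooth plane curves:
g = (d-1)(d-2)/2
g = (9-1)(9-2)/2
g = 8*7/2
g = 56/2 = 28

28


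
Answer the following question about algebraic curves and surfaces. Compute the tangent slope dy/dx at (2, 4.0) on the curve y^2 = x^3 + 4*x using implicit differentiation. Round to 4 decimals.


Using implicit differentiation of y^2 = x^3 + 4*x:
2y * dy/dx = 3x^2 + 4
dy/dx = (3x^2 + 4)/(2y)
Numerator: 3*2^2 + 4 = 16
Denominator: 2*4.0 = 8.0
dy/dx = 16/8.0 = 2.0000

2.0000


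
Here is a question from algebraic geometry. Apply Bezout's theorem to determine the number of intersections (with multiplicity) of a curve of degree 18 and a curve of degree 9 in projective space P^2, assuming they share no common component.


Bezout's theorem states the intersection count equals the product of degrees.
Intersection count = 18 * 9 = 162

162


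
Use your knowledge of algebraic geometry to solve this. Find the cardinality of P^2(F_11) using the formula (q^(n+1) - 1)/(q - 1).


P^2(F_11) has (q^(n+1) - 1)/(q - 1) points.
= 11^2 + 11^1 + 11^0
= 121 + 11 + 1
= 133

133


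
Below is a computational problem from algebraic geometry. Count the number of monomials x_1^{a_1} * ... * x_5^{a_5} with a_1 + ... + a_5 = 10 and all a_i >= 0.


The number of degree-10 monomials in 5 variables is C(d+n-1, n-1).
= C(10+5-1, 5-1) = C(14, 4)
= 1001

1001


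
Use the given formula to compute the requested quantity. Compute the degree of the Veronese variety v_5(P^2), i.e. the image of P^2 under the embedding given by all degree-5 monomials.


The Veronese variety v_5(P^2) has degree d^r.
d^r = 5^2 = 25

25


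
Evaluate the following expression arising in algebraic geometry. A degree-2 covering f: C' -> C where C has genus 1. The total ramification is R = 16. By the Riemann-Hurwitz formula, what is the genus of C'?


Riemann-Hurwitz formula: 2g' - 2 = d(2g - 2) + R
Given: d = 2, g = 1, R = 16
2g' - 2 = 2*(2*1 - 2) + 16
2g' - 2 = 2*0 + 16
2g' - 2 = 0 + 16 = 16
2g' = 18
g' = 9

9


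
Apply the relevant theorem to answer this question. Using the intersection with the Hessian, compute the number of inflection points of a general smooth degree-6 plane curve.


For a general smooth plane curve C of degree d, the inflection points are
the intersection of C with its Hessian curve, which has degree 3(d-2).
By Bezout, the total intersection number is d * 3(d-2) = 6 * 12 = 72.
For a general curve every flex is ordinary, so each contributes
multiplicity 1 to C·Hess(C), and the number of distinct inflection
points is 3d(d-2).
Inflection points = 3*6*(6-2) = 3*6*4 = 72

72


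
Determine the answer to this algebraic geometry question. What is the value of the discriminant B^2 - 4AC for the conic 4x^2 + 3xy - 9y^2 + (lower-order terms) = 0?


The discriminant of a conic Ax^2 + Bxy + Cy^2 + ... = 0 is B^2 - 4AC.
B^2 = 3^2 = 9
4AC = 4*4*(-9) = -144
Discriminant = 9 + 144 = 153

153


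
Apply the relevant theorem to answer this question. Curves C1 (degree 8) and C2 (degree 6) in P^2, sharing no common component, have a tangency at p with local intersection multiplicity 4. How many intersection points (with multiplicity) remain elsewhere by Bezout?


By Bezout's theorem, the total intersection number is d1 * d2.
Total = 8 * 6 = 48
Intersection multiplicity at p = 4
Remaining intersections = 48 - 4 = 44

44


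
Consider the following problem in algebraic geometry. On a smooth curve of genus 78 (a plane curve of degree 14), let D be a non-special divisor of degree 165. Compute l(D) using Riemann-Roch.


First, compute the genus of a smooth plane curve of degree 14:
g = (d-1)(d-2)/2 = (14-1)(14-2)/2 = 78
For a non-special divisor D (i.e., h^1(D) = 0), Riemann-Roch gives:
l(D) = deg(D) - g + 1
Since deg(D) = 165 >= 2g - 1 = 155, D is non-special.
l(D) = 165 - 78 + 1 = 88

88


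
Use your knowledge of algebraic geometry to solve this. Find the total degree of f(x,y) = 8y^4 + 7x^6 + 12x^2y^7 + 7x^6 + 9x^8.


Examine each term for its total degree (sum of exponents).
  Term '8y^4' has total degree 0+4 = 4.
  Term '7x^6' has total degree 6+0 = 6.
  Term '12x^2y^7' has total degree 2+7 = 9.
  Term '7x^6' has total degree 6+0 = 6.
  Term '9x^8' has total degree 8+0 = 8.
The maximum total degree among all terms is 9.

9


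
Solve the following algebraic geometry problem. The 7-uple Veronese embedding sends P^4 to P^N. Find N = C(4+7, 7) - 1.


The Veronese embedding v_d: P^n -> P^N maps each point to all
degree-d monomials in n+1 homogeneous coordinates.
N = C(n+d, d) - 1
N = C(4+7, 7) - 1
N = C(11, 7) - 1
C(11, 7) = 330
N = 330 - 1 = 329

329


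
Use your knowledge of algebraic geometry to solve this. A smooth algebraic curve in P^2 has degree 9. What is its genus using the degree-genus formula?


Using the genus formula for smooth plane curves:
g = (d-1)(d-2)/2
g = (9-1)(9-2)/2
g = 8*7/2
g = 56/2 = 28

28


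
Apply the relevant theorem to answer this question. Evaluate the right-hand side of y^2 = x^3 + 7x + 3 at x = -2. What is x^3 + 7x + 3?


Compute x^3 + 7x + 3 at x = -2:
x^3 = (-2)^3 = -8
7*x = 7*(-2) = -14
Sum: -8 - 14 + 3 = -19

-19


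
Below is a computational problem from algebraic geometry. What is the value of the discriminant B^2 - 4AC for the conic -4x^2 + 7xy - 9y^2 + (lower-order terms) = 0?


The discriminant of a conic Ax^2 + Bxy + Cy^2 + ... = 0 is B^2 - 4AC.
B^2 = 7^2 = 49
4AC = 4*(-4)*(-9) = 144
Discriminant = 49 - 144 = -95

-95


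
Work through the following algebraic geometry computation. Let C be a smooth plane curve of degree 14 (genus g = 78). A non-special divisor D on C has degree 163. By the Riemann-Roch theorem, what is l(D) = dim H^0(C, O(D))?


First, compute the genus of a smooth plane curve of degree 14:
g = (d-1)(d-2)/2 = (14-1)(14-2)/2 = 78
For a non-special divisor D (i.e., h^1(D) = 0), Riemann-Roch gives:
l(D) = deg(D) - g + 1
Since deg(D) = 163 >= 2g - 1 = 155, D is non-special.
l(D) = 163 - 78 + 1 = 86

86


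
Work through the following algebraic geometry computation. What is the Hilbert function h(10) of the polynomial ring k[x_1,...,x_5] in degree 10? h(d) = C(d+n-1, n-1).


The Hilbert function for the polynomial ring in 5 variables is:
h(d) = C(d+n-1, n-1)
h(10) = C(10+5-1, 5-1) = C(14, 4)
= 14! / (4! * 10!)
= 1001

1001


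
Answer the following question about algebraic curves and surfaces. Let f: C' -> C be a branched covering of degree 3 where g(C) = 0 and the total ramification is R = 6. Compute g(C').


Riemann-Hurwitz formula: 2g' - 2 = d(2g - 2) + R
Given: d = 3, g = 0, R = 6
2g' - 2 = 3*(2*0 - 2) + 6
2g' - 2 = 3*(-2) + 6
2g' - 2 = -6 + 6 = 0
2g' = 2
g' = 1

1


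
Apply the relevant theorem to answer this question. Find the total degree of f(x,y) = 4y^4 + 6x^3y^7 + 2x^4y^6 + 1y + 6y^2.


Examine each term for its total degree (sum of exponents).
  Term '4y^4' has total degree 0+4 = 4.
  Term '6x^3y^7' has total degree 3+7 = 10.
  Term '2x^4y^6' has total degree 4+6 = 10.
  Term '1y' has total degree 0+1 = 1.
  Term '6y^2' has total degree 0+2 = 2.
The maximum total degree among all terms is 10.

10


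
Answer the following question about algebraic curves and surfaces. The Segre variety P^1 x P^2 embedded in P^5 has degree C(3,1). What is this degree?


The degree of the Segre variety P^1 x P^2 is C(m+n, m).
= C(3, 1)
= 3

3


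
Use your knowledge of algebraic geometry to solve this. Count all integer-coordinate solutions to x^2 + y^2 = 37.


Systematically check integer values of x where x^2 <= 37.
For each valid x, check if 37 - x^2 is a perfect square.
x=1: 37 - 1 = 36, sqrt = 6 (valid)
x=6: 37 - 36 = 1, sqrt = 1 (valid)
Total integer solutions found: 8

8


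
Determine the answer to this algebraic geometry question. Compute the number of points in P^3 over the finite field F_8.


P^3(F_8) has (q^(n+1) - 1)/(q - 1) points.
= 8^3 + 8^2 + 8^1 + 8^0
= 512 + 64 + 8 + 1
= 585

585


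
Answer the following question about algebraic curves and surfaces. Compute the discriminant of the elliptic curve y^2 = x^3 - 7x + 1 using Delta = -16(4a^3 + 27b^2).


Compute each component:
4a^3 = 4*(-7)^3 = 4*(-343) = -1372
27b^2 = 27*1^2 = 27*1 = 27
4a^3 + 27b^2 = -1372 + 27 = -1345
Delta = -16*(-1345) = 21520

21520


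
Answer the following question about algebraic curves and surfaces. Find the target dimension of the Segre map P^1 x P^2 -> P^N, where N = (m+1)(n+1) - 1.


The Segre embedding maps P^m x P^n into P^N via
all products of coordinates from each factor.
N = (m+1)(n+1) - 1
N = (1+1)(2+1) - 1
N = 2*3 - 1
N = 6 - 1 = 5

5


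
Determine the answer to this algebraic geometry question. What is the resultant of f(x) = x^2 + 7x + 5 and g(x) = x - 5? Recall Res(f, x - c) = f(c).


For Res(f, x - c), we evaluate f at x = c.
f(5) = 5^2 + 7*5 + 5
= 25 + 35 + 5
= 60 + 5 = 65
Res(f, g) = 65

65


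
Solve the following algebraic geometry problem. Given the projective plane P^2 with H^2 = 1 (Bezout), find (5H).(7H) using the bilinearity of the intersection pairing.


Using bilinearity of the intersection pairing on the projective plane P^2:
(aH).(bH) = ab * (H.H)
We have H^2 = 1 (Bezout).
D.E = (5H).(7H) = 5*7*1
= 35*1
= 35

35


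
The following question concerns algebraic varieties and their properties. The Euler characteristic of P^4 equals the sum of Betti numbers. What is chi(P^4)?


The complex projective space P^4 has one cell in each even real dimension 0, 2, ..., 8.
The cohomology groups are H^{2k}(P^4) = Z for k = 0,...,4, and 0 otherwise.
Euler characteristic = sum of Betti numbers = 1 per even-dimensional cohomology group.
chi(P^4) = 4 + 1 = 5

5


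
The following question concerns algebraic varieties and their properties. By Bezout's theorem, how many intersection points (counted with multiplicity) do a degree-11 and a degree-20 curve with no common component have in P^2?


Bezout's theorem states the intersection count equals the product of degrees.
Intersection count = 11 * 20 = 220

220


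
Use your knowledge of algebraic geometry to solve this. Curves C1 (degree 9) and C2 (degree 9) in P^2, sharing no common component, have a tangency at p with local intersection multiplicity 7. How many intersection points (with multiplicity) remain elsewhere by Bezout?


By Bezout's theorem, the total intersection number is d1 * d2.
Total = 9 * 9 = 81
Intersection multiplicity at p = 7
Remaining intersections = 81 - 7 = 74

74


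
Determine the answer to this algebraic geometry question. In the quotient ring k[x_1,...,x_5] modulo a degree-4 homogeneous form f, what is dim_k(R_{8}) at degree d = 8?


For R = k[x_1,...,x_n]/(f) with f homogeneous of degree e:
The Hilbert series is (1 - t^e)/(1 - t)^n.
So h(d) = C(d+n-1, n-1) - C(d-e+n-1, n-1) for d >= e.
With n=5, e=4, d=8:
C(8+5-1, 5-1) = C(12, 4) = 495
C(8-4+5-1, 5-1) = C(8, 4) = 70
h(8) = 495 - 70 = 425

425


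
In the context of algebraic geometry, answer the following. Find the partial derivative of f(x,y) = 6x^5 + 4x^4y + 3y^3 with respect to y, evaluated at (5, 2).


df/dy = 4*x^4 + 3*3*y^2
At (5,2): 4*5^4 + 3*3*2^2
= 2500 + 36
= 2536

2536


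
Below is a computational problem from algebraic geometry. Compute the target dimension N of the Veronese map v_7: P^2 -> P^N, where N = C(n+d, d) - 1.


The Veronese embedding v_d: P^n -> P^N maps each point to all
degree-d monomials in n+1 homogeneous coordinates.
N = C(n+d, d) - 1
N = C(2+7, 7) - 1
N = C(9, 7) - 1
C(9, 7) = 36
N = 36 - 1 = 35

35


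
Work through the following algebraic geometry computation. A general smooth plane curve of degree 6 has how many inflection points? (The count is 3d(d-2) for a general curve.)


For a general smooth plane curve C of degree d, the inflection points are
the intersection of C with its Hessian curve, which has degree 3(d-2).
By Bezout, the total intersection number is d * 3(d-2) = 6 * 12 = 72.
For a general curve every flex is ordinary, so each contributes
multiplicity 1 to C·Hess(C), and the number of distinct inflection
points is 3d(d-2).
Inflection points = 3*6*(6-2) = 3*6*4 = 72

72


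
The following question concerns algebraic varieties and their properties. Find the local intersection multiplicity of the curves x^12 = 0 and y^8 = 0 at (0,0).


The intersection multiplicity of V(x^a) and V(y^b) at the origin is:
I(O; V(x^12), V(y^8)) = dim_k(k[x,y]/(x^12, y^8))
A basis for k[x,y]/(x^12, y^8) is the set of monomials x^i * y^j
where 0 <= i < 12 and 0 <= j < 8.
The number of such monomials is 12 * 8 = 96

96


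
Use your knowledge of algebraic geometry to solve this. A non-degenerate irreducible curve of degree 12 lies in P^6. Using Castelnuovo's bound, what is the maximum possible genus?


Castelnuovo's bound: write d - 1 = m(r-1) + epsilon with 0 <= epsilon < r-1.
d - 1 = 12 - 1 = 11
r - 1 = 6 - 1 = 5
11 = 2*5 + 1, so m = 2, epsilon = 1
pi(d, r) = m(m-1)(r-1)/2 + m*epsilon
= 2*1*5/2 + 2*1
= 10/2 + 2
= 5 + 2 = 7

7


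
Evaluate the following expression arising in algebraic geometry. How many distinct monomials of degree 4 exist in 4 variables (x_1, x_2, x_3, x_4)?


The number of degree-4 monomials in 4 variables is C(d+n-1, n-1).
= C(4+4-1, 4-1) = C(7, 3)
= 35

35


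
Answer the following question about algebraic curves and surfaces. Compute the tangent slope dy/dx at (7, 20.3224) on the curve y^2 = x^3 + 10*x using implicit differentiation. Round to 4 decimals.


Using implicit differentiation of y^2 = x^3 + 10*x:
2y * dy/dx = 3x^2 + 10
dy/dx = (3x^2 + 10)/(2y)
Numerator: 3*7^2 + 10 = 157
Denominator: 2*20.3224 = 40.6448
dy/dx = 157/40.6448 = 3.8627

3.8627


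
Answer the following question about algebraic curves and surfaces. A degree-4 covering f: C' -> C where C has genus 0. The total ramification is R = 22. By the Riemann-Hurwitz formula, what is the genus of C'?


Riemann-Hurwitz formula: 2g' - 2 = d(2g - 2) + R
Given: d = 4, g = 0, R = 22
2g' - 2 = 4*(2*0 - 2) + 22
2g' - 2 = 4*(-2) + 22
2g' - 2 = -8 + 22 = 14
2g' = 16
g' = 8

8


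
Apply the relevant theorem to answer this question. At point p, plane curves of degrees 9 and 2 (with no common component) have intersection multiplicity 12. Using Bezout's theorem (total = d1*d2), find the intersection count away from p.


By Bezout's theorem, the total intersection number is d1 * d2.
Total = 9 * 2 = 18
Intersection multiplicity at p = 12
Remaining intersections = 18 - 12 = 6

6


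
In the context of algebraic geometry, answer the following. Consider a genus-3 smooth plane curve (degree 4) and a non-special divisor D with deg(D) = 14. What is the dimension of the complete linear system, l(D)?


First, compute the genus of a smooth plane curve of degree 4:
g = (d-1)(d-2)/2 = (4-1)(4-2)/2 = 3
For a non-special divisor D (i.e., h^1(D) = 0), Riemann-Roch gives:
l(D) = deg(D) - g + 1
Since deg(D) = 14 >= 2g - 1 = 5, D is non-special.
l(D) = 14 - 3 + 1 = 12

12


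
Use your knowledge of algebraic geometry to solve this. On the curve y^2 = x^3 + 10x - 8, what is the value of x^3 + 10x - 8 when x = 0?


Compute x^3 + 10x - 8 at x = 0:
x^3 = 0^3 = 0
10*x = 10*0 = 0
Sum: 0 + 0 - 8 = -8

-8


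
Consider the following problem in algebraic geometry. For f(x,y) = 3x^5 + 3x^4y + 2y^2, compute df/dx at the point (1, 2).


df/dx = 5*3*x^4 + 4*3*x^3*y
At (1,2): 5*3*1^4 + 4*3*1^3*2
= 15 + 24
= 39

39


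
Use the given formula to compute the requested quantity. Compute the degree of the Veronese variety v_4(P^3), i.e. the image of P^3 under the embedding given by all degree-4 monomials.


The Veronese variety v_4(P^3) has degree d^r.
d^r = 4^3 = 64

64


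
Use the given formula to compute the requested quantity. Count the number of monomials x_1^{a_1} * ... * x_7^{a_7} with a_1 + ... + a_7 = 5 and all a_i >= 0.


The number of degree-5 monomials in 7 variables is C(d+n-1, n-1).
= C(5+7-1, 7-1) = C(11, 6)
= 462

462


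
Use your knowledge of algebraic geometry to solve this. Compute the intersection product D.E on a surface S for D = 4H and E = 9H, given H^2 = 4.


Using bilinearity of the intersection pairing on a surface S:
(aH).(bH) = ab * (H.H)
We have H^2 = 4.
D.E = (4H).(9H) = 4*9*4
= 36*4
= 144

144


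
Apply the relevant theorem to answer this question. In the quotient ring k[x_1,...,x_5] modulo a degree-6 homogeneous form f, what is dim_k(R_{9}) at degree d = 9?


For R = k[x_1,...,x_n]/(f) with f homogeneous of degree e:
The Hilbert series is (1 - t^e)/(1 - t)^n.
So h(d) = C(d+n-1, n-1) - C(d-e+n-1, n-1) for d >= e.
With n=5, e=6, d=9:
C(9+5-1, 5-1) = C(13, 4) = 715
C(9-6+5-1, 5-1) = C(7, 4) = 35
h(9) = 715 - 35 = 680

680


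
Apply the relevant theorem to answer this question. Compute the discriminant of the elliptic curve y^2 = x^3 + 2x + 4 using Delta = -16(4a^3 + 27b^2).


Compute each component:
4a^3 = 4*2^3 = 4*8 = 32
27b^2 = 27*4^2 = 27*16 = 432
4a^3 + 27b^2 = 32 + 432 = 464
Delta = -16*464 = -7424

-7424


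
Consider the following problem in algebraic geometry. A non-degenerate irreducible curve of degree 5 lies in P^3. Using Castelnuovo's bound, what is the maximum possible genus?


Castelnuovo's bound: write d - 1 = m(r-1) + epsilon with 0 <= epsilon < r-1.
d - 1 = 5 - 1 = 4
r - 1 = 3 - 1 = 2
4 = 2*2 + 0, so m = 2, epsilon = 0
pi(d, r) = m(m-1)(r-1)/2 + m*epsilon
= 2*1*2/2 + 2*0
= 4/2 + 0
= 2 + 0 = 2

2


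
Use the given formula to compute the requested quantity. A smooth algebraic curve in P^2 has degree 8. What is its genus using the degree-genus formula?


Using the genus formula for smooth plane curves:
g = (d-1)(d-2)/2
g = (8-1)(8-2)/2
g = 7*6/2
g = 42/2 = 21

21


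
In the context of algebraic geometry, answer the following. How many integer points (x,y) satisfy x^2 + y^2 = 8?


Systematically check integer values of x where x^2 <= 8.
For each valid x, check if 8 - x^2 is a perfect square.
x=2: 8 - 4 = 4, sqrt = 2 (valid)
Total integer solutions found: 4

4


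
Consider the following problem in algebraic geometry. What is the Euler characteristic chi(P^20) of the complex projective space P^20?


The complex projective space P^20 has one cell in each even real dimension 0, 2, ..., 40.
The cohomology groups are H^{2k}(P^20) = Z for k = 0,...,20, and 0 otherwise.
Euler characteristic = sum of Betti numbers = 1 per even-dimensional cohomology group.
chi(P^20) = 20 + 1 = 21

21


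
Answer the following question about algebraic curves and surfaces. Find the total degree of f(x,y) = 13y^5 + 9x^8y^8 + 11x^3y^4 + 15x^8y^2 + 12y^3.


Examine each term for its total degree (sum of exponents).
  Term '13y^5' has total degree 0+5 = 5.
  Term '9x^8y^8' has total degree 8+8 = 16.
  Term '11x^3y^4' has total degree 3+4 = 7.
  Term '15x^8y^2' has total degree 8+2 = 10.
  Term '12y^3' has total degree 0+3 = 3.
The maximum total degree among all terms is 16.

16


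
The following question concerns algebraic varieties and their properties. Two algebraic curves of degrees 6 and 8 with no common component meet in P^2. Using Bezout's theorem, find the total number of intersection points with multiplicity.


Bezout's theorem states the intersection count equals the product of degrees.
Intersection count = 6 * 8 = 48

48


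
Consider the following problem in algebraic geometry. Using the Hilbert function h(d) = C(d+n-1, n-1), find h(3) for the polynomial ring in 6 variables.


The Hilbert function for the polynomial ring in 6 variables is:
h(d) = C(d+n-1, n-1)
h(3) = C(3+6-1, 6-1) = C(8, 5)
= 8! / (5! * 3!)
= 56

56


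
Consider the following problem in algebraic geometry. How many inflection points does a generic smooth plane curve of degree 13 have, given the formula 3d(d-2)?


For a general smooth plane curve C of degree d, the inflection points are
the intersection of C with its Hessian curve, which has degree 3(d-2).
By Bezout, the total intersection number is d * 3(d-2) = 13 * 33 = 429.
For a general curve every flex is ordinary, so each contributes
multiplicity 1 to C·Hess(C), and the number of distinct inflection
points is 3d(d-2).
Inflection points = 3*13*(13-2) = 3*13*11 = 429

429


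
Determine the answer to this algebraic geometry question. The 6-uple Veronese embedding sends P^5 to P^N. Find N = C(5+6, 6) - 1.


The Veronese embedding v_d: P^n -> P^N maps each point to all
degree-d monomials in n+1 homogeneous coordinates.
N = C(n+d, d) - 1
N = C(5+6, 6) - 1
N = C(11, 6) - 1
C(11, 6) = 462
N = 462 - 1 = 461

461


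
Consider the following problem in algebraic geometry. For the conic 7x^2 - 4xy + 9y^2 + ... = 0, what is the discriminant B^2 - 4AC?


The discriminant of a conic Ax^2 + Bxy + Cy^2 + ... = 0 is B^2 - 4AC.
B^2 = (-4)^2 = 16
4AC = 4*7*9 = 252
Discriminant = 16 - 252 = -236

-236


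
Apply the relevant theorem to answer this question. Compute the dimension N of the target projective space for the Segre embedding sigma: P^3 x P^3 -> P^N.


The Segre embedding maps P^m x P^n into P^N via
all products of coordinates from each factor.
N = (m+1)(n+1) - 1
N = (3+1)(3+1) - 1
N = 4*4 - 1
N = 16 - 1 = 15

15


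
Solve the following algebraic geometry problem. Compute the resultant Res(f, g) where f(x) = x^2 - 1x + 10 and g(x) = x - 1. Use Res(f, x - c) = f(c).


For Res(f, x - c), we evaluate f at x = c.
f(1) = 1^2 - 1*1 + 10
= 1 - 1 + 10
= 0 + 10 = 10
Res(f, g) = 10

10


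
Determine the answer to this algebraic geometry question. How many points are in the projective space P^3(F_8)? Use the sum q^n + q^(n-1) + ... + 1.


P^3(F_8) has (q^(n+1) - 1)/(q - 1) points.
= 8^3 + 8^2 + 8^1 + 8^0
= 512 + 64 + 8 + 1
= 585

585


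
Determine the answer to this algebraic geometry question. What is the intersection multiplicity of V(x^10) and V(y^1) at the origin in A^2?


The intersection multiplicity of V(x^a) and V(y^b) at the origin is:
I(O; V(x^10), V(y^1)) = dim_k(k[x,y]/(x^10, y^1))
A basis for k[x,y]/(x^10, y^1) is the set of monomials x^i * y^j
where 0 <= i < 10 and 0 <= j < 1.
The number of such monomials is 10 * 1 = 10

10


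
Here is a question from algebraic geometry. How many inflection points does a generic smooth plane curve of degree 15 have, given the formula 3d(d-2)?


For a general smooth plane curve C of degree d, the inflection points are
the intersection of C with its Hessian curve, which has degree 3(d-2).
By Bezout, the total intersection number is d * 3(d-2) = 15 * 39 = 585.
For a general curve every flex is ordinary, so each contributes
multiplicity 1 to C·Hess(C), and the number of distinct inflection
points is 3d(d-2).
Inflection points = 3*15*(15-2) = 3*15*13 = 585

585


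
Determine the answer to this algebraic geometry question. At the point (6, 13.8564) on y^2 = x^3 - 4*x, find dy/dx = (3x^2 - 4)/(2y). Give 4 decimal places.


Using implicit differentiation of y^2 = x^3 - 4*x:
2y * dy/dx = 3x^2 - 4
dy/dx = (3x^2 - 4)/(2y)
Numerator: 3*6^2 - 4 = 104
Denominator: 2*13.8564 = 27.7128
dy/dx = 104/27.7128 = 3.7528

3.7528


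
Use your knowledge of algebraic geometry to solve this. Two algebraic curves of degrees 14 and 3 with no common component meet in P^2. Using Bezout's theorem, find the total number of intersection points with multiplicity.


Bezout's theorem states the intersection count equals the product of degrees.
Intersection count = 14 * 3 = 42

42


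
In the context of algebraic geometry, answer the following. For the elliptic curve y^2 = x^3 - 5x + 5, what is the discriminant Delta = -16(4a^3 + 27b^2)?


Compute each component:
4a^3 = 4*(-5)^3 = 4*(-125) = -500
27b^2 = 27*5^2 = 27*25 = 675
4a^3 + 27b^2 = -500 + 675 = 175
Delta = -16*175 = -2800

-2800


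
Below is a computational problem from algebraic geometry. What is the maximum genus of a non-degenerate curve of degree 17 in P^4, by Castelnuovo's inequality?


Castelnuovo's bound: write d - 1 = m(r-1) + epsilon with 0 <= epsilon < r-1.
d - 1 = 17 - 1 = 16
r - 1 = 4 - 1 = 3
16 = 5*3 + 1, so m = 5, epsilon = 1
pi(d, r) = m(m-1)(r-1)/2 + m*epsilon
= 5*4*3/2 + 5*1
= 60/2 + 5
= 30 + 5 = 35

35


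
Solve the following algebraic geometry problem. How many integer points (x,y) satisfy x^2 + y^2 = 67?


Systematically check integer values of x where x^2 <= 67.
For each valid x, check if 67 - x^2 is a perfect square.
Total integer solutions found: 0

0


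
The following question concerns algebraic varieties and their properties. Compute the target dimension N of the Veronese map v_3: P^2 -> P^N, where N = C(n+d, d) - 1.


The Veronese embedding v_d: P^n -> P^N maps each point to all
degree-d monomials in n+1 homogeneous coordinates.
N = C(n+d, d) - 1
N = C(2+3, 3) - 1
N = C(5, 3) - 1
C(5, 3) = 10
N = 10 - 1 = 9

9


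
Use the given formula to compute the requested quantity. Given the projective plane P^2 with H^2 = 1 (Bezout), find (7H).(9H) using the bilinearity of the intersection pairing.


Using bilinearity of the intersection pairing on the projective plane P^2:
(aH).(bH) = ab * (H.H)
We have H^2 = 1 (Bezout).
D.E = (7H).(9H) = 7*9*1
= 63*1
= 63

63


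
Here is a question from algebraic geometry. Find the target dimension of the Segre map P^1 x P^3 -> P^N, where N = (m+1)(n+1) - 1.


The Segre embedding maps P^m x P^n into P^N via
all products of coordinates from each factor.
N = (m+1)(n+1) - 1
N = (1+1)(3+1) - 1
N = 2*4 - 1
N = 8 - 1 = 7

7


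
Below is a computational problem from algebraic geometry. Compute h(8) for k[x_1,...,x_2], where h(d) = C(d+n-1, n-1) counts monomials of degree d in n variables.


The Hilbert function for the polynomial ring in 2 variables is:
h(d) = C(d+n-1, n-1)
h(8) = C(8+2-1, 2-1) = C(9, 1)
= 9! / (1! * 8!)
= 9

9


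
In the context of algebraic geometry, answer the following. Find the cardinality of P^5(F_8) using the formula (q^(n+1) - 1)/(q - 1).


P^5(F_8) has (q^(n+1) - 1)/(q - 1) points.
= 8^5 + 8^4 + 8^3 + 8^2 + 8^1 + 8^0
= 32768 + 4096 + 512 + 64 + 8 + 1
= 37449

37449


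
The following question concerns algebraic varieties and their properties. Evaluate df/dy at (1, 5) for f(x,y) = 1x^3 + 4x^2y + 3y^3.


df/dy = 4*x^2 + 3*3*y^2
At (1,5): 4*1^2 + 3*3*5^2
= 4 + 225
= 229

229


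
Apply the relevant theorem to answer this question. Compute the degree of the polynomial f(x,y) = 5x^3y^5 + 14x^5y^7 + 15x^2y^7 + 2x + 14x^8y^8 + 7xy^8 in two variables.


Examine each term for its total degree (sum of exponents).
  Term '5x^3y^5' has total degree 3+5 = 8.
  Term '14x^5y^7' has total degree 5+7 = 12.
  Term '15x^2y^7' has total degree 2+7 = 9.
  Term '2x' has total degree 1+0 = 1.
  Term '14x^8y^8' has total degree 8+8 = 16.
  Term '7xy^8' has total degree 1+8 = 9.
The maximum total degree among all terms is 16.

16


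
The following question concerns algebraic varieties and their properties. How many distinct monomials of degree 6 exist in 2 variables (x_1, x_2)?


The number of degree-6 monomials in 2 variables is C(d+n-1, n-1).
= C(6+2-1, 2-1) = C(7, 1)
= 7

7


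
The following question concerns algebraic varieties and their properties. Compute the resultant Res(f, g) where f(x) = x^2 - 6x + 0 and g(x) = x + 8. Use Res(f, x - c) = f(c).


For Res(f, x - c), we evaluate f at x = c.
f(-8) = (-8)^2 - 6*(-8) + 0
= 64 + 48 + 0
= 112 + 0 = 112
Res(f, g) = 112

112


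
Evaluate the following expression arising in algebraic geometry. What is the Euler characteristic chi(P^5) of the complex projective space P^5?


The complex projective space P^5 has one cell in each even real dimension 0, 2, ..., 10.
The cohomology groups are H^{2k}(P^5) = Z for k = 0,...,5, and 0 otherwise.
Euler characteristic = sum of Betti numbers = 1 per even-dimensional cohomology group.
chi(P^5) = 5 + 1 = 6

6


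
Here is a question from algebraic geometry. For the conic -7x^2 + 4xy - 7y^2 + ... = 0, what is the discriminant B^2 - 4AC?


The discriminant of a conic Ax^2 + Bxy + Cy^2 + ... = 0 is B^2 - 4AC.
B^2 = 4^2 = 16
4AC = 4*(-7)*(-7) = 196
Discriminant = 16 - 196 = -180

-180


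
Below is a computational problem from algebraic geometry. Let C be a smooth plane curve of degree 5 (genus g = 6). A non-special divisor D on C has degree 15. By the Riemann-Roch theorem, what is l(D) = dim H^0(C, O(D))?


First, compute the genus of a smooth plane curve of degree 5:
g = (d-1)(d-2)/2 = (5-1)(5-2)/2 = 6
For a non-special divisor D (i.e., h^1(D) = 0), Riemann-Roch gives:
l(D) = deg(D) - g + 1
Since deg(D) = 15 >= 2g - 1 = 11, D is non-special.
l(D) = 15 - 6 + 1 = 10

10


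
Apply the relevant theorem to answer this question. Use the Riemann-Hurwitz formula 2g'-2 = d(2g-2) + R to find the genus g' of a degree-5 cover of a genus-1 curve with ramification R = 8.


Riemann-Hurwitz formula: 2g' - 2 = d(2g - 2) + R
Given: d = 5, g = 1, R = 8
2g' - 2 = 5*(2*1 - 2) + 8
2g' - 2 = 5*0 + 8
2g' - 2 = 0 + 8 = 8
2g' = 10
g' = 5

5


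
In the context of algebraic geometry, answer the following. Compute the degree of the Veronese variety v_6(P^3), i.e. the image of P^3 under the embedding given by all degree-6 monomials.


The Veronese variety v_6(P^3) has degree d^r.
d^r = 6^3 = 216

216


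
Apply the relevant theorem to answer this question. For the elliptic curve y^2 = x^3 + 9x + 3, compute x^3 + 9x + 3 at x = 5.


Compute x^3 + 9x + 3 at x = 5:
x^3 = 5^3 = 125
9*x = 9*5 = 45
Sum: 125 + 45 + 3 = 173

173


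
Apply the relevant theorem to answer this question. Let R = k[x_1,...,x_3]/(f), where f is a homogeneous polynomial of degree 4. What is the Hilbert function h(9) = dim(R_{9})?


For R = k[x_1,...,x_n]/(f) with f homogeneous of degree e:
The Hilbert series is (1 - t^e)/(1 - t)^n.
So h(d) = C(d+n-1, n-1) - C(d-e+n-1, n-1) for d >= e.
With n=3, e=4, d=9:
C(9+3-1, 3-1) = C(11, 2) = 55
C(9-4+3-1, 3-1) = C(7, 2) = 21
h(9) = 55 - 21 = 34

34


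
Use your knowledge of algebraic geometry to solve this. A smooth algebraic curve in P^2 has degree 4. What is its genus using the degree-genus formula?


Using the genus formula for smooth plane curves:
g = (d-1)(d-2)/2
g = (4-1)(4-2)/2
g = 3*2/2
g = 6/2 = 3

3


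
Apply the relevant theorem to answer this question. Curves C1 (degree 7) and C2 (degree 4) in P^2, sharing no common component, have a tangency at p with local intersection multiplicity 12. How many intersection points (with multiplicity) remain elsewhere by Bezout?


By Bezout's theorem, the total intersection number is d1 * d2.
Total = 7 * 4 = 28
Intersection multiplicity at p = 12
Remaining intersections = 28 - 12 = 16

16


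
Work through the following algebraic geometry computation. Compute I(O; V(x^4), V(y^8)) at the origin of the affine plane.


The intersection multiplicity of V(x^a) and V(y^b) at the origin is:
I(O; V(x^4), V(y^8)) = dim_k(k[x,y]/(x^4, y^8))
A basis for k[x,y]/(x^4, y^8) is the set of monomials x^i * y^j
where 0 <= i < 4 and 0 <= j < 8.
The number of such monomials is 4 * 8 = 32

32


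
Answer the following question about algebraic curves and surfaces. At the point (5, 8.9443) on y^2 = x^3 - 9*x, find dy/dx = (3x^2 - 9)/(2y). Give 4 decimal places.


Using implicit differentiation of y^2 = x^3 - 9*x:
2y * dy/dx = 3x^2 - 9
dy/dx = (3x^2 - 9)/(2y)
Numerator: 3*5^2 - 9 = 66
Denominator: 2*8.9443 = 17.8886
dy/dx = 66/17.8886 = 3.6895

3.6895


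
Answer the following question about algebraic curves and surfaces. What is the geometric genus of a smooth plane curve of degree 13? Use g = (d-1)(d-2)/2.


Using the genus formula for smooth plane curves:
g = (d-1)(d-2)/2
g = (13-1)(13-2)/2
g = 12*11/2
g = 132/2 = 66

66


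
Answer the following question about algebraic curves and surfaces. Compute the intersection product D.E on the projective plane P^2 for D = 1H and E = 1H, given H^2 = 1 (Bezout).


Using bilinearity of the intersection pairing on the projective plane P^2:
(aH).(bH) = ab * (H.H)
We have H^2 = 1 (Bezout).
D.E = (1H).(1H) = 1*1*1
= 1*1
= 1

1


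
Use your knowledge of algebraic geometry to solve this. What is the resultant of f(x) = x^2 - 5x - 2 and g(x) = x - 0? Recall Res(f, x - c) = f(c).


For Res(f, x - c), we evaluate f at x = c.
f(0) = 0^2 - 5*0 - 2
= 0 + 0 - 2
= 0 - 2 = -2
Res(f, g) = -2

-2


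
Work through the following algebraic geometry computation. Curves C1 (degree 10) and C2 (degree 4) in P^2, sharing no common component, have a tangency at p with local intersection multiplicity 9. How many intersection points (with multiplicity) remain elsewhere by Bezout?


By Bezout's theorem, the total intersection number is d1 * d2.
Total = 10 * 4 = 40
Intersection multiplicity at p = 9
Remaining intersections = 40 - 9 = 31

31


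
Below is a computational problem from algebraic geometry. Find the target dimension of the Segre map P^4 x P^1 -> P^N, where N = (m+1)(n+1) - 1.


The Segre embedding maps P^m x P^n into P^N via
all products of coordinates from each factor.
N = (m+1)(n+1) - 1
N = (4+1)(1+1) - 1
N = 5*2 - 1
N = 10 - 1 = 9

9


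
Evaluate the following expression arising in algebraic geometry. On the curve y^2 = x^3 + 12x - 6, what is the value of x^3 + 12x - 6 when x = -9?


Compute x^3 + 12x - 6 at x = -9:
x^3 = (-9)^3 = -729
12*x = 12*(-9) = -108
Sum: -729 - 108 - 6 = -843

-843


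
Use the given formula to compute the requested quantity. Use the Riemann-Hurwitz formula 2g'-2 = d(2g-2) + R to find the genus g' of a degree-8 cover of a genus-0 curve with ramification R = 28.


Riemann-Hurwitz formula: 2g' - 2 = d(2g - 2) + R
Given: d = 8, g = 0, R = 28
2g' - 2 = 8*(2*0 - 2) + 28
2g' - 2 = 8*(-2) + 28
2g' - 2 = -16 + 28 = 12
2g' = 14
g' = 7

7


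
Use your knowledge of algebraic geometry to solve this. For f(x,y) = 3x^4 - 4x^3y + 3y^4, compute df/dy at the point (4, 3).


df/dy = (-4)*x^3 + 4*3*y^3
At (4,3): (-4)*4^3 + 4*3*3^3
= -256 + 324
= 68

68


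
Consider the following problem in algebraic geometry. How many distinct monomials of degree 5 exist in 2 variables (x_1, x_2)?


The number of degree-5 monomials in 2 variables is C(d+n-1, n-1).
= C(5+2-1, 2-1) = C(6, 1)
= 6

6


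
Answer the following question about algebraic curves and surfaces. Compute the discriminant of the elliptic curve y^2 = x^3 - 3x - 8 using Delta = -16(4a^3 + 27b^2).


Compute each component:
4a^3 = 4*(-3)^3 = 4*(-27) = -108
27b^2 = 27*(-8)^2 = 27*64 = 1728
4a^3 + 27b^2 = -108 + 1728 = 1620
Delta = -16*1620 = -25920

-25920


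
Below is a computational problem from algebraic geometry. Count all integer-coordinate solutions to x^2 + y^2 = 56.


Systematically check integer values of x where x^2 <= 56.
For each valid x, check if 56 - x^2 is a perfect square.
Total integer solutions found: 0

0
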